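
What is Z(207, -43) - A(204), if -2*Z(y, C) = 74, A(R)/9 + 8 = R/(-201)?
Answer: 2957/67 ≈ 44.134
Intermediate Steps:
A(R) = -72 - 3*R/67 (A(R) = -72 + 9*(R/(-201)) = -72 + 9*(R*(-1/201)) = -72 + 9*(-R/201) = -72 - 3*R/67)
Z(y, C) = -37 (Z(y, C) = -½*74 = -37)
Z(207, -43) - A(204) = -37 - (-72 - 3/67*204) = -37 - (-72 - 612/67) = -37 - 1*(-5436/67) = -37 + 5436/67 = 2957/67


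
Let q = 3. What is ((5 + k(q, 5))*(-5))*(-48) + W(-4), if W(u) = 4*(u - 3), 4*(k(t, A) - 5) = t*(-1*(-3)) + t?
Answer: 3092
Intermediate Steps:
k(t, A) = 5 + t (k(t, A) = 5 + (t*(-1*(-3)) + t)/4 = 5 + (t*3 + t)/4 = 5 + (3*t + t)/4 = 5 + (4*t)/4 = 5 + t)
W(u) = -12 + 4*u (W(u) = 4*(-3 + u) = -12 + 4*u)
((5 + k(q, 5))*(-5))*(-48) + W(-4) = ((5 + (5 + 3))*(-5))*(-48) + (-12 + 4*(-4)) = ((5 + 8)*(-5))*(-48) + (-12 - 16) = (13*(-5))*(-48) - 28 = -65*(-48) - 28 = 3120 - 28 = 3092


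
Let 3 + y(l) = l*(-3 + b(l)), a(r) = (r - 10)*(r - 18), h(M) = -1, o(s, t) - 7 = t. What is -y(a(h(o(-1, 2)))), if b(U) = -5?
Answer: 1675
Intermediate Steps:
o(s, t) = 7 + t
a(r) = (-18 + r)*(-10 + r) (a(r) = (-10 + r)*(-18 + r) = (-18 + r)*(-10 + r))
y(l) = -3 - 8*l (y(l) = -3 + l*(-3 - 5) = -3 + l*(-8) = -3 - 8*l)
-y(a(h(o(-1, 2)))) = -(-3 - 8*(180 + (-1)² - 28*(-1))) = -(-3 - 8*(180 + 1 + 28)) = -(-3 - 8*209) = -(-3 - 1672) = -1*(-1675) = 1675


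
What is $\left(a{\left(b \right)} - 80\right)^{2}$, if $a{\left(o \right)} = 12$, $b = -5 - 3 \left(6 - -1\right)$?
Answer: $4624$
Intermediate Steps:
$b = -26$ ($b = -5 - 3 \left(6 + 1\right) = -5 - 21 = -26$)
$\left(a{\left(b \right)} - 80\right)^{2} = \left(12 - 80\right)^{2} = \left(-68\right)^{2} = 4624$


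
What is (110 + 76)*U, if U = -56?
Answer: -10416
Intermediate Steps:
(110 + 76)*U = (110 + 76)*(-56) = 186*(-56) = -10416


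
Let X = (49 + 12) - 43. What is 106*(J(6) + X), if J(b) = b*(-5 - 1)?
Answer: -1908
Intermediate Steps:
J(b) = -6*b (J(b) = b*(-6) = -6*b)
X = 18 (X = 61 - 43 = 18)
106*(J(6) + X) = 106*(-6*6 + 18) = 106*(-36 + 18) = 106*(-18) = -1908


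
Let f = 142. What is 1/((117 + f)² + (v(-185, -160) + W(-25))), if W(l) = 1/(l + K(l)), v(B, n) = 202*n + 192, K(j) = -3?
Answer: 28/978683 ≈ 2.8610e-5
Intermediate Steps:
v(B, n) = 192 + 202*n
W(l) = 1/(-3 + l) (W(l) = 1/(l - 3) = 1/(-3 + l))
1/((117 + f)² + (v(-185, -160) + W(-25))) = 1/((117 + 142)² + ((192 + 202*(-160)) + 1/(-3 - 25))) = 1/(259² + ((192 - 32320) + 1/(-28))) = 1/(67081 + (-32128 - 1/28)) = 1/(67081 - 899585/28) = 1/(978683/28) = 28/978683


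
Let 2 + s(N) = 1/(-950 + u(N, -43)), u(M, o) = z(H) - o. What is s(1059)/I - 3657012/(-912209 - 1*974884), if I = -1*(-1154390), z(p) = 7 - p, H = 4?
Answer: 1272113110997161/656436974865360 ≈ 1.9379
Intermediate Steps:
I = 1154390
u(M, o) = 3 - o (u(M, o) = (7 - 1*4) - o = (7 - 4) - o = 3 - o)
s(N) = -1809/904 (s(N) = -2 + 1/(-950 + (3 - 1*(-43))) = -2 + 1/(-950 + (3 + 43)) = -2 + 1/(-950 + 46) = -2 + 1/(-904) = -2 - 1/904 = -1809/904)
s(1059)/I - 3657012/(-912209 - 1*974884) = -1809/904/1154390 - 3657012/(-912209 - 1*974884) = -1809/904*1/1154390 - 3657012/(-912209 - 974884) = -1809/1043568560 - 3657012/(-1887093) = -1809/1043568560 - 3657012*(-1/1887093) = -1809/1043568560 + 1219004/629031 = 1272113110997161/656436974865360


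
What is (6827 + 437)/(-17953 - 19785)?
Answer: -3632/18869 ≈ -0.19249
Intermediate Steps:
(6827 + 437)/(-17953 - 19785) = 7264/(-37738) = 7264*(-1/37738) = -3632/18869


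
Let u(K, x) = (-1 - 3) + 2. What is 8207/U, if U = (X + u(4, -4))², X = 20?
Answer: 8207/324 ≈ 25.330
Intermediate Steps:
u(K, x) = -2 (u(K, x) = -4 + 2 = -2)
U = 324 (U = (20 - 2)² = 18² = 324)
8207/U = 8207/324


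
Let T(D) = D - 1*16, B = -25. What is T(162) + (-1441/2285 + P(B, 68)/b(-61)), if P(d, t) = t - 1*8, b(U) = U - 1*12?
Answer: 24111237/166805 ≈ 144.55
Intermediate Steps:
b(U) = -12 + U (b(U) = U - 12 = -12 + U)
T(D) = -16 + D (T(D) = D - 16 = -16 + D)
P(d, t) = -8 + t (P(d, t) = t - 8 = -8 + t)
T(162) + (-1441/2285 + P(B, 68)/b(-61)) = (-16 + 162) + (-1441/2285 + (-8 + 68)/(-12 - 61)) = 146 + (-1441*1/2285 + 60/(-73)) = 146 + (-1441/2285 + 60*(-1/73)) = 146 + (-1441/2285 - 60/73) = 146 - 242293/166805 = 24111237/166805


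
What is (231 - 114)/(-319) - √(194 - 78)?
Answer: -117/319 - 2*√29 ≈ -11.137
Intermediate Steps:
(231 - 114)/(-319) - √(194 - 78) = 117*(-1/319) - √116 = -117/319 - 2*√29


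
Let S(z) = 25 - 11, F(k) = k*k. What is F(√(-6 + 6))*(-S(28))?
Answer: 0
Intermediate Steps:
F(k) = k²
S(z) = 14
F(√(-6 + 6))*(-S(28)) = (√(-6 + 6))²*(-1*14) = (√0)²*(-14) = 0²*(-14) = 0*(-14) = 0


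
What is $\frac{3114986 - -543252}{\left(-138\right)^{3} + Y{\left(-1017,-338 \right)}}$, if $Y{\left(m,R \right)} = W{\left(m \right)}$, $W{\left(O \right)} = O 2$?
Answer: $- \frac{1829119}{1315053} \approx -1.3909$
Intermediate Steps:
$W{\left(O \right)} = 2 O$
$Y{\left(m,R \right)} = 2 m$
$\frac{3114986 - -543252}{\left(-138\right)^{3} + Y{\left(-1017,-338 \right)}} = \frac{3114986 - -543252}{\left(-138\right)^{3} + 2 \left(-1017\right)} = \frac{3114986 + 543252}{-2628072 - 2034} = \frac{3658238}{-2630106} = 3658238 \left(- \frac{1}{2630106}\right) = - \frac{1829119}{1315053}$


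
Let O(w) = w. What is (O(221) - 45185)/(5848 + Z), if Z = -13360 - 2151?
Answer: 14988/3221 ≈ 4.6532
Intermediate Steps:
Z = -15511
(O(221) - 45185)/(5848 + Z) = (221 - 45185)/(5848 - 15511) = -44964/(-9663) = -44964*(-1/9663) = 14988/3221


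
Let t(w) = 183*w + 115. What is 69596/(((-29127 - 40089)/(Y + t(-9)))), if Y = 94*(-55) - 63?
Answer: 39234745/5768 ≈ 6802.1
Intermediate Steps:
Y = -5233 (Y = -5170 - 63 = -5233)
t(w) = 115 + 183*w
69596/(((-29127 - 40089)/(Y + t(-9)))) = 69596/(((-29127 - 40089)/(-5233 + (115 + 183*(-9))))) = 69596/((-69216/(-5233 + (115 - 1647)))) = 69596/((-69216/(-5233 - 1532))) = 69596/((-69216/(-6765))) = 69596/((-69216*(-1/6765))) = 69596/(23072/2255) = 69596*(2255/23072) = 39234745/5768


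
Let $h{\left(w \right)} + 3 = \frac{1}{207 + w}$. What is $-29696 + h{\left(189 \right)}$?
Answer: $- \frac{11760803}{396} \approx -29699.0$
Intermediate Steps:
$h{\left(w \right)} = -3 + \frac{1}{207 + w}$
$-29696 + h{\left(189 \right)} = -29696 + \frac{-620 - 567}{207 + 189} = -29696 + \frac{-620 - 567}{396} = -29696 + \frac{1}{396} \left(-1187\right) = -29696 - \frac{1187}{396} = - \frac{11760803}{396}$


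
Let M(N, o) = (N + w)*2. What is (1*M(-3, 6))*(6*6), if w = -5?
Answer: -576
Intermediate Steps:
M(N, o) = -10 + 2*N (M(N, o) = (N - 5)*2 = (-5 + N)*2 = -10 + 2*N)
(1*M(-3, 6))*(6*6) = (1*(-10 + 2*(-3)))*(6*6) = (1*(-10 - 6))*36 = (1*(-16))*36 = -16*36 = -576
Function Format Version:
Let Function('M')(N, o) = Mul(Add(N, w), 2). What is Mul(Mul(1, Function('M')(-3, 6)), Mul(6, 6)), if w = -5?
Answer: -576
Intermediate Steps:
Function('M')(N, o) = Add(-10, Mul(2, N)) (Function('M')(N, o) = Mul(Add(N, -5), 2) = Mul(Add(-5, N), 2) = Add(-10, Mul(2, N)))
Mul(Mul(1, Function('M')(-3, 6)), Mul(6, 6)) = Mul(Mul(1, Add(-10, Mul(2, -3))), Mul(6, 6)) = Mul(Mul(1, Add(-10, -6)), 36) = Mul(Mul(1, -16), 36) = Mul(-16, 36) = -576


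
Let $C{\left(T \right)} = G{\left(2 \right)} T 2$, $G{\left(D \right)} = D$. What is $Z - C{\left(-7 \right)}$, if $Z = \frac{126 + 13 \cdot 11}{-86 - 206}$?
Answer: $\frac{7907}{292} \approx 27.079$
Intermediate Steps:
$Z = - \frac{269}{292}$ ($Z = \frac{126 + 143}{-292} = 269 \left(- \frac{1}{292}\right) = - \frac{269}{292} \approx -0.92123$)
$C{\left(T \right)} = 4 T$ ($C{\left(T \right)} = 2 T 2 = 4 T$)
$Z - C{\left(-7 \right)} = - \frac{269}{292} - 4 \left(-7\right) = - \frac{269}{292} - -28 = - \frac{269}{292} + 28 = \frac{7907}{292}$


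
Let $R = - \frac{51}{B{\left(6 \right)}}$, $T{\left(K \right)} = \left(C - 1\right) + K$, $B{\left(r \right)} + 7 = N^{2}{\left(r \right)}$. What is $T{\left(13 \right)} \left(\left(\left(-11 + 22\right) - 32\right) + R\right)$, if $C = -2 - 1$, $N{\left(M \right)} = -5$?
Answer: $- \frac{429}{2} \approx -214.5$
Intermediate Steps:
$C = -3$ ($C = -2 - 1 = -3$)
$B{\left(r \right)} = 18$ ($B{\left(r \right)} = -7 + \left(-5\right)^{2} = -7 + 25 = 18$)
$T{\left(K \right)} = -4 + K$ ($T{\left(K \right)} = \left(-3 - 1\right) + K = -4 + K$)
$R = - \frac{17}{6}$ ($R = - \frac{51}{18} = \left(-51\right) \frac{1}{18} = - \frac{17}{6} \approx -2.8333$)
$T{\left(13 \right)} \left(\left(\left(-11 + 22\right) - 32\right) + R\right) = \left(-4 + 13\right) \left(\left(\left(-11 + 22\right) - 32\right) - \frac{17}{6}\right) = 9 \left(\left(11 - 32\right) - \frac{17}{6}\right) = 9 \left(-21 - \frac{17}{6}\right) = 9 \left(- \frac{143}{6}\right) = - \frac{429}{2}$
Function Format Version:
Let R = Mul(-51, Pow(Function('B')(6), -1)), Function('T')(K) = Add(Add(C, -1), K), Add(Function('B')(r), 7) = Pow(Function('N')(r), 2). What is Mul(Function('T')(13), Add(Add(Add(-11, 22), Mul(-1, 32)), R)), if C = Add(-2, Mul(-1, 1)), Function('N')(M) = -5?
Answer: Rational(-429, 2) ≈ -214.50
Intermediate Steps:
C = -3 (C = Add(-2, -1) = -3)
Function('B')(r) = 18 (Function('B')(r) = Add(-7, Pow(-5, 2)) = Add(-7, 25) = 18)
Function('T')(K) = Add(-4, K) (Function('T')(K) = Add(Add(-3, -1), K) = Add(-4, K))
R = Rational(-17, 6) (R = Mul(-51, Pow(18, -1)) = Mul(-51, Rational(1, 18)) = Rational(-17, 6) ≈ -2.8333)
Mul(Function('T')(13), Add(Add(Add(-11, 22), Mul(-1, 32)), R)) = Mul(Add(-4, 13), Add(Add(Add(-11, 22), Mul(-1, 32)), Rational(-17, 6))) = Mul(9, Add(Add(11, -32), Rational(-17, 6))) = Mul(9, Add(-21, Rational(-17, 6))) = Mul(9, Rational(-143, 6)) = Rational(-429, 2)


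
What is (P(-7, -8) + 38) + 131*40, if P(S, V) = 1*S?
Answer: 5271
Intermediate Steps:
P(S, V) = S
(P(-7, -8) + 38) + 131*40 = (-7 + 38) + 131*40 = 31 + 5240 = 5271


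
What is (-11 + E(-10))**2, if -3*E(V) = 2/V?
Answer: 26896/225 ≈ 119.54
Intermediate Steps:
E(V) = -2/(3*V)
(-11 + E(-10))**2 = (-11 - 2/3/(-10))**2 = (-11 - 2/3*(-1/10))**2 = (-11 + 1/15)**2 = (-164/15)**2 = 26896/225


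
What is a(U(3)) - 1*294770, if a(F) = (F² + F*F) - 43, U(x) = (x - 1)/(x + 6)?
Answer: -23879845/81 ≈ -2.9481e+5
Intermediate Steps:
U(x) = (-1 + x)/(6 + x)
a(F) = -43 + 2*F² (a(F) = (F² + F²) - 43 = 2*F² - 43 = -43 + 2*F²)
a(U(3)) - 1*294770 = (-43 + 2*((-1 + 3)/(6 + 3))²) - 1*294770 = (-43 + 2*(2/9)²) - 294770 = (-43 + 2*(4/81)) - 294770 = (-43 + 8/81) - 294770 = -3475/81 - 294770 = -23879845/81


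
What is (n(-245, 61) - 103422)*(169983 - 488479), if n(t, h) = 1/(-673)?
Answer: 22168279317472/673 ≈ 3.2940e+10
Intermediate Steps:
n(t, h) = -1/673
(n(-245, 61) - 103422)*(169983 - 488479) = (-1/673 - 103422)*(169983 - 488479) = -69603007/673*(-318496) = 22168279317472/673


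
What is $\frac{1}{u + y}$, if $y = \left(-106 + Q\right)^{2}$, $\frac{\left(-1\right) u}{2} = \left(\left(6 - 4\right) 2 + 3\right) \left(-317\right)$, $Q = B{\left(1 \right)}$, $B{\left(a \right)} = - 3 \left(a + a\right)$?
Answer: $\frac{1}{16982} \approx 5.8886 \cdot 10^{-5}$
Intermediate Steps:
$B{\left(a \right)} = - 6 a$ ($B{\left(a \right)} = - 3 \cdot 2 a = - 6 a$)
$Q = -6$ ($Q = \left(-6\right) 1 = -6$)
$u = 4438$ ($u = - 2 \left(\left(6 - 4\right) 2 + 3\right) \left(-317\right) = - 2 \left(2 \cdot 2 + 3\right) \left(-317\right) = - 2 \left(4 + 3\right) \left(-317\right) = - 2 \cdot 7 \left(-317\right) = \left(-2\right) \left(-2219\right) = 4438$)
$y = 12544$ ($y = \left(-106 - 6\right)^{2} = \left(-112\right)^{2} = 12544$)
$\frac{1}{u + y} = \frac{1}{4438 + 12544} = \frac{1}{16982}$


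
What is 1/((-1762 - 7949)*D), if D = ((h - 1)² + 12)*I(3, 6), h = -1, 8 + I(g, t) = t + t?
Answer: -1/621504 ≈ -1.6090e-6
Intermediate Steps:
I(g, t) = -8 + 2*t (I(g, t) = -8 + (t + t) = -8 + 2*t)
D = 64 (D = ((-1 - 1)² + 12)*(-8 + 2*6) = ((-2)² + 12)*(-8 + 12) = (4 + 12)*4 = 16*4 = 64)
1/((-1762 - 7949)*D) = 1/(-1762 - 7949*64) = (1/64)/(-9711) = -1/9711*1/64 = -1/621504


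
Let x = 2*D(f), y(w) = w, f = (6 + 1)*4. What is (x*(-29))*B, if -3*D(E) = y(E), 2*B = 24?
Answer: 6496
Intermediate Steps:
f = 28 (f = 7*4 = 28)
B = 12 (B = (½)*24 = 12)
D(E) = -E/3
x = -56/3 (x = 2*(-⅓*28) = 2*(-28/3) = -56/3 ≈ -18.667)
(x*(-29))*B = -56/3*(-29)*12 = (1624/3)*12 = 6496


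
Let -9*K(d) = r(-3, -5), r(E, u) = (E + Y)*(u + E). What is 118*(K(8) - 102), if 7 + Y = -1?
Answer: -118708/9 ≈ -13190.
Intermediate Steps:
Y = -8 (Y = -7 - 1 = -8)
r(E, u) = (-8 + E)*(E + u) (r(E, u) = (E - 8)*(u + E) = (-8 + E)*(E + u))
K(d) = -88/9 (K(d) = -((-3)² - 8*(-3) - 8*(-5) - 3*(-5))/9 = -(9 + 24 + 40 + 15)/9 = -⅑*88 = -88/9)
118*(K(8) - 102) = 118*(-88/9 - 102) = 118*(-1006/9) = -118708/9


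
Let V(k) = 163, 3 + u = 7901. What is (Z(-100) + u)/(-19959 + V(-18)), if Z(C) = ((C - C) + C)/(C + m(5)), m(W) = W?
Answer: -75041/188062 ≈ -0.39902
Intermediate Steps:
u = 7898 (u = -3 + 7901 = 7898)
Z(C) = C/(5 + C) (Z(C) = ((C - C) + C)/(C + 5) = (0 + C)/(5 + C) = C/(5 + C))
(Z(-100) + u)/(-19959 + V(-18)) = (-100/(5 - 100) + 7898)/(-19959 + 163) = (-100/(-95) + 7898)/(-19796) = (-100*(-1/95) + 7898)*(-1/19796) = (20/19 + 7898)*(-1/19796) = (150082/19)*(-1/19796) = -75041/188062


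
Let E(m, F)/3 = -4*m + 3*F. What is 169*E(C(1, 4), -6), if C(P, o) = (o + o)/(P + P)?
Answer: -17238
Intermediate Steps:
C(P, o) = o/P (C(P, o) = (2*o)/((2*P)) = (2*o)*(1/(2*P)) = o/P)
E(m, F) = -12*m + 9*F (E(m, F) = 3*(-4*m + 3*F) = -12*m + 9*F)
169*E(C(1, 4), -6) = 169*(-48/1 + 9*(-6)) = 169*(-48 - 54) = 169*(-102) = -17238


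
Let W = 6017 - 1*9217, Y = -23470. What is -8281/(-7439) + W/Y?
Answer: 21815987/17459333 ≈ 1.2495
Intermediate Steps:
W = -3200 (W = 6017 - 9217 = -3200)
-8281/(-7439) + W/Y = -8281/(-7439) - 3200/(-23470) = -8281*(-1/7439) - 3200*(-1/23470) = 8281/7439 + 320/2347 = 21815987/17459333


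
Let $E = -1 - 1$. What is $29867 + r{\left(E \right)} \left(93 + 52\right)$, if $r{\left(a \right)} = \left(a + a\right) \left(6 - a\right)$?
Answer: $25227$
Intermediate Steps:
$E = -2$
$r{\left(a \right)} = 2 a \left(6 - a\right)$
$29867 + r{\left(E \right)} \left(93 + 52\right) = 29867 + 2 \left(-2\right) \left(6 - -2\right) \left(93 + 52\right) = 29867 + 2 \left(-2\right) \left(6 + 2\right) 145 = 29867 + 2 \left(-2\right) 8 \cdot 145 = 29867 - 4640 = 25227$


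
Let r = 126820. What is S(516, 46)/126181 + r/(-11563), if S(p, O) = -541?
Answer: -42918311/3911611 ≈ -10.972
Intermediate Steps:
S(516, 46)/126181 + r/(-11563) = -541/126181 + 126820/(-11563) = -541*1/126181 + 126820*(-1/11563) = -541/126181 - 340/31 = -42918311/3911611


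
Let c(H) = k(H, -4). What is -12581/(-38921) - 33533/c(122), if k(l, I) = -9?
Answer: 1305251122/350289 ≈ 3726.2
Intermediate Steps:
c(H) = -9
-12581/(-38921) - 33533/c(122) = -12581/(-38921) - 33533/(-9) = -12581*(-1/38921) - 33533*(-⅑) = 12581/38921 + 33533/9 = 1305251122/350289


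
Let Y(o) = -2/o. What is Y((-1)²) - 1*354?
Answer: -356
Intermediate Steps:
Y((-1)²) - 1*354 = -2/((-1)²) - 1*354 = -2/1 - 354 = -2*1 - 354 = -2 - 354 = -356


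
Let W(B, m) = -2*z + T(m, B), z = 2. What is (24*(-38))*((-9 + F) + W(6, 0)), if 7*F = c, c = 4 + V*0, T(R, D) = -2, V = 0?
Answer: 92112/7 ≈ 13159.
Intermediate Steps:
c = 4 (c = 4 + 0*0 = 4 + 0 = 4)
W(B, m) = -6 (W(B, m) = -2*2 - 2 = -4 - 2 = -6)
F = 4/7 (F = (⅐)*4 = 4/7 ≈ 0.57143)
(24*(-38))*((-9 + F) + W(6, 0)) = (24*(-38))*((-9 + 4/7) - 6) = -912*(-59/7 - 6) = -912*(-101/7) = 92112/7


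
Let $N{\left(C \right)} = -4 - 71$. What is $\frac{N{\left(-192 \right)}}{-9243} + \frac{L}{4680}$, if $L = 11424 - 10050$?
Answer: $\frac{6197}{20540} \approx 0.3017$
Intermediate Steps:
$N{\left(C \right)} = -75$
$L = 1374$ ($L = 11424 - 10050 = 1374$)
$\frac{N{\left(-192 \right)}}{-9243} + \frac{L}{4680} = - \frac{75}{-9243} + \frac{1374}{4680} = \left(-75\right) \left(- \frac{1}{9243}\right) + 1374 \cdot \frac{1}{4680} = \frac{25}{3081} + \frac{229}{780} = \frac{6197}{20540}$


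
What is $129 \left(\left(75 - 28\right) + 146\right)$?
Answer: $24897$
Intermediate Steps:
$129 \left(\left(75 - 28\right) + 146\right) = 129 \left(47 + 146\right) = 129 \cdot 193 = 24897$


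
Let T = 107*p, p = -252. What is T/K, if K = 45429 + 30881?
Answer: -13482/38155 ≈ -0.35335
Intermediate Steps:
K = 76310
T = -26964 (T = 107*(-252) = -26964)
T/K = -26964/76310 = -26964*1/76310 = -13482/38155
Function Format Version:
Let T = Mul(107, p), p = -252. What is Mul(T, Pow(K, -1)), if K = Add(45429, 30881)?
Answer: Rational(-13482, 38155) ≈ -0.35335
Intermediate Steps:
K = 76310
T = -26964 (T = Mul(107, -252) = -26964)
Mul(T, Pow(K, -1)) = Mul(-26964, Pow(76310, -1)) = Mul(-26964, Rational(1, 76310)) = Rational(-13482, 38155)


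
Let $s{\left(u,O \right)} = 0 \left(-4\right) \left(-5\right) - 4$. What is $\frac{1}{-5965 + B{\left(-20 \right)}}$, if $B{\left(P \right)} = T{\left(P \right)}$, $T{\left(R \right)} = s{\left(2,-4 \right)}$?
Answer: $- \frac{1}{5969} \approx -0.00016753$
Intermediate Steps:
$s{\left(u,O \right)} = -4$ ($s{\left(u,O \right)} = 0 \left(-5\right) - 4 = 0 - 4 = -4$)
$T{\left(R \right)} = -4$
$B{\left(P \right)} = -4$
$\frac{1}{-5965 + B{\left(-20 \right)}} = \frac{1}{-5965 - 4} = \frac{1}{-5969} = - \frac{1}{5969}$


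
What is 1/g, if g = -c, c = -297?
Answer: 1/297 ≈ 0.0033670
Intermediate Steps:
g = 297 (g = -1*(-297) = 297)
1/g = 1/297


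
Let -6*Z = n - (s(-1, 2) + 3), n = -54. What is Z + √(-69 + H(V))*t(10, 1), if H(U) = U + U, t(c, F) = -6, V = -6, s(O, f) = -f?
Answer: 55/6 - 54*I ≈ 9.1667 - 54.0*I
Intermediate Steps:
H(U) = 2*U
Z = 55/6 (Z = -(-54 - (-1*2 + 3))/6 = -(-54 - (-2 + 3))/6 = -(-54 - 1*1)/6 = -(-54 - 1)/6 = -⅙*(-55) = 55/6 ≈ 9.1667)
Z + √(-69 + H(V))*t(10, 1) = 55/6 + √(-69 + 2*(-6))*(-6) = 55/6 + √(-69 - 12)*(-6) = 55/6 + √(-81)*(-6) = 55/6 + (9*I)*(-6) = 55/6 - 54*I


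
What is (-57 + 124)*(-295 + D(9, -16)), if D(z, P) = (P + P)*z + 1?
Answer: -38994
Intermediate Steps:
D(z, P) = 1 + 2*P*z (D(z, P) = (2*P)*z + 1 = 2*P*z + 1 = 1 + 2*P*z)
(-57 + 124)*(-295 + D(9, -16)) = (-57 + 124)*(-295 + (1 + 2*(-16)*9)) = 67*(-295 + (1 - 288)) = 67*(-295 - 287) = 67*(-582) = -38994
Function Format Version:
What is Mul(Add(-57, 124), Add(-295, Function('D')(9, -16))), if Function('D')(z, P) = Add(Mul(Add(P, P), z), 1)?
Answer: -38994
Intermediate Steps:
Function('D')(z, P) = Add(1, Mul(2, P, z)) (Function('D')(z, P) = Add(Mul(Mul(2, P), z), 1) = Add(Mul(2, P, z), 1) = Add(1, Mul(2, P, z)))
Mul(Add(-57, 124), Add(-295, Function('D')(9, -16))) = Mul(Add(-57, 124), Add(-295, Add(1, Mul(2, -16, 9)))) = Mul(67, Add(-295, Add(1, -288))) = Mul(67, Add(-295, -287)) = Mul(67, -582) = -38994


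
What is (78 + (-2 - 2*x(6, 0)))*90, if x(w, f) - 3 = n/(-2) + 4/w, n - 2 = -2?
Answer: 6180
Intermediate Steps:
n = 0 (n = 2 - 2 = 0)
x(w, f) = 3 + 4/w (x(w, f) = 3 + (0/(-2) + 4/w) = 3 + (0*(-1/2) + 4/w) = 3 + (0 + 4/w) = 3 + 4/w)
(78 + (-2 - 2*x(6, 0)))*90 = (78 + (-2 - 2*(3 + 4/6)))*90 = (78 + (-2 - 2*(3 + 4*(1/6))))*90 = (78 + (-2 - 2*(3 + 2/3)))*90 = (78 + (-2 - 2*11/3))*90 = (78 + (-2 - 22/3))*90 = (78 - 28/3)*90 = (206/3)*90 = 6180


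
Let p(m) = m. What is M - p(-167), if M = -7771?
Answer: -7604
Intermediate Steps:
M - p(-167) = -7771 - 1*(-167) = -7771 + 167 = -7604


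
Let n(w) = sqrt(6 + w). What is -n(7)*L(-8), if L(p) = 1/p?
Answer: sqrt(13)/8 ≈ 0.45069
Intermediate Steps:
-n(7)*L(-8) = -sqrt(6 + 7)/(-8) = -sqrt(13)*(-1)/8 = -(-1)*sqrt(13)/8 = sqrt(13)/8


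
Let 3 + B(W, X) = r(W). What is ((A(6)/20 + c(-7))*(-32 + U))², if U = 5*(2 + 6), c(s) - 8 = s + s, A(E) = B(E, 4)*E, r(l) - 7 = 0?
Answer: 36864/25 ≈ 1474.6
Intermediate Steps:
r(l) = 7 (r(l) = 7 + 0 = 7)
B(W, X) = 4 (B(W, X) = -3 + 7 = 4)
A(E) = 4*E
c(s) = 8 + 2*s (c(s) = 8 + (s + s) = 8 + 2*s)
U = 40 (U = 5*8 = 40)
((A(6)/20 + c(-7))*(-32 + U))² = (((4*6)/20 + (8 + 2*(-7)))*(-32 + 40))² = ((24*(1/20) + (8 - 14))*8)² = ((6/5 - 6)*8)² = (-24/5*8)² = (-192/5)² = 36864/25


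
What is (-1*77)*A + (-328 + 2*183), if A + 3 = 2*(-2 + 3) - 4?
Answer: 423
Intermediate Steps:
A = -5 (A = -3 + (2*(-2 + 3) - 4) = -3 + (2*1 - 4) = -3 + (2 - 4) = -3 - 2 = -5)
(-1*77)*A + (-328 + 2*183) = -1*77*(-5) + (-328 + 2*183) = -77*(-5) + (-328 + 366) = 385 + 38 = 423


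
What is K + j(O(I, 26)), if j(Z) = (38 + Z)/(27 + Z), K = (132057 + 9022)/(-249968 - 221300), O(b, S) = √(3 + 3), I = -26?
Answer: 126231081/113575588 - 11*√6/723 ≈ 1.0742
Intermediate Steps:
O(b, S) = √6
K = -141079/471268 (K = 141079/(-471268) = 141079*(-1/471268) = -141079/471268 ≈ -0.29936)
j(Z) = (38 + Z)/(27 + Z)
K + j(O(I, 26)) = -141079/471268 + (38 + √6)/(27 + √6)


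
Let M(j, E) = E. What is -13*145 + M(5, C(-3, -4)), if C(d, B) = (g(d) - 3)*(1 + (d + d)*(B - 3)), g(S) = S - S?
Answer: -2014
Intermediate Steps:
g(S) = 0
C(d, B) = -3 - 6*d*(-3 + B) (C(d, B) = (0 - 3)*(1 + (d + d)*(B - 3)) = -3*(1 + (2*d)*(-3 + B)) = -3*(1 + 2*d*(-3 + B)) = -3 - 6*d*(-3 + B))
-13*145 + M(5, C(-3, -4)) = -13*145 + (-3 + 18*(-3) - 6*(-4)*(-3)) = -1885 + (-3 - 54 - 72) = -1885 - 129 = -2014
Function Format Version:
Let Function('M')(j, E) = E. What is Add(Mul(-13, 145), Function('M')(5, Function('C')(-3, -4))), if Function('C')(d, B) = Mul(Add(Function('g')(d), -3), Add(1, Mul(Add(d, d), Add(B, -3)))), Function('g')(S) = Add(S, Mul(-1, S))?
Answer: -2014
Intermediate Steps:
Function('g')(S) = 0
Function('C')(d, B) = Add(-3, Mul(-6, d, Add(-3, B))) (Function('C')(d, B) = Mul(Add(0, -3), Add(1, Mul(Add(d, d), Add(B, -3)))) = Mul(-3, Add(1, Mul(Mul(2, d), Add(-3, B)))) = Mul(-3, Add(1, Mul(2, d, Add(-3, B)))) = Add(-3, Mul(-6, d, Add(-3, B))))
Add(Mul(-13, 145), Function('M')(5, Function('C')(-3, -4))) = Add(Mul(-13, 145), Add(-3, Mul(18, -3), Mul(-6, -4, -3))) = Add(-1885, Add(-3, -54, -72)) = Add(-1885, -129) = -2014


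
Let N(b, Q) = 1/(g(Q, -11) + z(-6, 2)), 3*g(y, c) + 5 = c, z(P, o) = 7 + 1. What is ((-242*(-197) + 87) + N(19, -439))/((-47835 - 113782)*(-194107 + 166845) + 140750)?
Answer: 382091/35249147232 ≈ 1.0840e-5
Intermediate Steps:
z(P, o) = 8
g(y, c) = -5/3 + c/3
N(b, Q) = 3/8 (N(b, Q) = 1/((-5/3 + (⅓)*(-11)) + 8) = 1/((-5/3 - 11/3) + 8) = 1/(-16/3 + 8) = 1/(8/3) = 3/8)
((-242*(-197) + 87) + N(19, -439))/((-47835 - 113782)*(-194107 + 166845) + 140750) = ((-242*(-197) + 87) + 3/8)/((-47835 - 113782)*(-194107 + 166845) + 140750) = ((47674 + 87) + 3/8)/(-161617*(-27262) + 140750) = (47761 + 3/8)/(4406002654 + 140750) = (382091/8)/4406143404 = (382091/8)*(1/4406143404) = 382091/35249147232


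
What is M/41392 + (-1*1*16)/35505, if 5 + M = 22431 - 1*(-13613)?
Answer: 1278902423/1469622960 ≈ 0.87022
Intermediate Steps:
M = 36039 (M = -5 + (22431 - 1*(-13613)) = -5 + (22431 + 13613) = -5 + 36044 = 36039)
M/41392 + (-1*1*16)/35505 = 36039/41392 + (-1*1*16)/35505 = 36039*(1/41392) - 1*16*(1/35505) = 36039/41392 - 16*1/35505 = 36039/41392 - 16/35505 = 1278902423/1469622960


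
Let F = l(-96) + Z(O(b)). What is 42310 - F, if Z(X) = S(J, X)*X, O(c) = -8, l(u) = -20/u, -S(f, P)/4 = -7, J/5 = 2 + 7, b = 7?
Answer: 1020811/24 ≈ 42534.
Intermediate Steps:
J = 45 (J = 5*(2 + 7) = 5*9 = 45)
S(f, P) = 28 (S(f, P) = -4*(-7) = 28)
Z(X) = 28*X
F = -5371/24 (F = -20/(-96) + 28*(-8) = -20*(-1/96) - 224 = 5/24 - 224 = -5371/24 ≈ -223.79)
42310 - F = 42310 - 1*(-5371/24) = 42310 + 5371/24 = 1020811/24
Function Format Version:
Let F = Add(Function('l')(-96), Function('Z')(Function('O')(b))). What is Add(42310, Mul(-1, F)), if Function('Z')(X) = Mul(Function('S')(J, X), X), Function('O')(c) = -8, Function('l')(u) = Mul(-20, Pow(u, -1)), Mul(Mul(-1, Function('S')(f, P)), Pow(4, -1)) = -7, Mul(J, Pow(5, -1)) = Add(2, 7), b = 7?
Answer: Rational(1020811, 24) ≈ 42534.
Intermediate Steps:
J = 45 (J = Mul(5, Add(2, 7)) = Mul(5, 9) = 45)
Function('S')(f, P) = 28 (Function('S')(f, P) = Mul(-4, -7) = 28)
Function('Z')(X) = Mul(28, X)
F = Rational(-5371, 24) (F = Add(Mul(-20, Pow(-96, -1)), Mul(28, -8)) = Add(Mul(-20, Rational(-1, 96)), -224) = Add(Rational(5, 24), -224) = Rational(-5371, 24) ≈ -223.79)
Add(42310, Mul(-1, F)) = Add(42310, Mul(-1, Rational(-5371, 24))) = Add(42310, Rational(5371, 24)) = Rational(1020811, 24)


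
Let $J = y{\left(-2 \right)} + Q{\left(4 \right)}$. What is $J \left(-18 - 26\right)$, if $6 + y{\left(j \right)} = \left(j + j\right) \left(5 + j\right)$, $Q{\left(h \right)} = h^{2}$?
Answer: $88$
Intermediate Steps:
$y{\left(j \right)} = -6 + 2 j \left(5 + j\right)$ ($y{\left(j \right)} = -6 + \left(j + j\right) \left(5 + j\right) = -6 + 2 j \left(5 + j\right)$)
$J = -2$ ($J = \left(-6 + 2 \left(-2\right)^{2} + 10 \left(-2\right)\right) + 4^{2} = \left(-6 + 2 \cdot 4 - 20\right) + 16 = \left(-6 + 8 - 20\right) + 16 = -18 + 16 = -2$)
$J \left(-18 - 26\right) = - 2 \left(-18 - 26\right) = \left(-2\right) \left(-44\right) = 88$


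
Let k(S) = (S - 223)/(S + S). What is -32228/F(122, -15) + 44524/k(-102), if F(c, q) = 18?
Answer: 76509014/2925 ≈ 26157.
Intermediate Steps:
k(S) = (-223 + S)/(2*S) (k(S) = (-223 + S)/((2*S)) = (-223 + S)*(1/(2*S)) = (-223 + S)/(2*S))
-32228/F(122, -15) + 44524/k(-102) = -32228/18 + 44524/(((½)*(-223 - 102)/(-102))) = -32228*1/18 + 44524/(((½)*(-1/102)*(-325))) = -16114/9 + 44524/(325/204) = -16114/9 + 44524*(204/325) = -16114/9 + 9082896/325 = 76509014/2925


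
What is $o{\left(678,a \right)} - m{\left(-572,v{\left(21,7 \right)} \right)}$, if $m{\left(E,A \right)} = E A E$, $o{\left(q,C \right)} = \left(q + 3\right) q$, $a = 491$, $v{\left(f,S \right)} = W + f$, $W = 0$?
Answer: $-6409146$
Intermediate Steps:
$v{\left(f,S \right)} = f$ ($v{\left(f,S \right)} = 0 + f = f$)
$o{\left(q,C \right)} = q \left(3 + q\right)$ ($o{\left(q,C \right)} = \left(3 + q\right) q = q \left(3 + q\right)$)
$m{\left(E,A \right)} = A E^{2}$ ($m{\left(E,A \right)} = A E E = A E^{2}$)
$o{\left(678,a \right)} - m{\left(-572,v{\left(21,7 \right)} \right)} = 678 \left(3 + 678\right) - 21 \left(-572\right)^{2} = 678 \cdot 681 - 21 \cdot 327184 = 461718 - 6870864 = -6409146$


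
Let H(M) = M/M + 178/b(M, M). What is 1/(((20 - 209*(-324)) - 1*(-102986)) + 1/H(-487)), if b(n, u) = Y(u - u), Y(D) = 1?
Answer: 179/30559239 ≈ 5.8575e-6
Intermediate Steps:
b(n, u) = 1
H(M) = 179 (H(M) = M/M + 178/1 = 1 + 178*1 = 1 + 178 = 179)
1/(((20 - 209*(-324)) - 1*(-102986)) + 1/H(-487)) = 1/(((20 - 209*(-324)) - 1*(-102986)) + 1/179) = 1/(((20 + 67716) + 102986) + 1/179) = 1/((67736 + 102986) + 1/179) = 1/(170722 + 1/179) = 1/(30559239/179) = 179/30559239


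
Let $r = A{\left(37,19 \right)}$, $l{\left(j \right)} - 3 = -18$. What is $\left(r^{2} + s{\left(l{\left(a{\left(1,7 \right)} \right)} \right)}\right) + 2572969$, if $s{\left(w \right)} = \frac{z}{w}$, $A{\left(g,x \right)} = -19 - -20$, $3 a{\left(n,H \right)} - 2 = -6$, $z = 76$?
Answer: $\frac{38594474}{15} \approx 2.573 \cdot 10^{6}$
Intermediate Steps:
$a{\left(n,H \right)} = - \frac{4}{3}$ ($a{\left(n,H \right)} = \frac{2}{3} + \frac{1}{3} \left(-6\right) = \frac{2}{3} - 2 = - \frac{4}{3}$)
$l{\left(j \right)} = -15$ ($l{\left(j \right)} = 3 - 18 = -15$)
$A{\left(g,x \right)} = 1$ ($A{\left(g,x \right)} = -19 + 20 = 1$)
$r = 1$
$s{\left(w \right)} = \frac{76}{w}$
$\left(r^{2} + s{\left(l{\left(a{\left(1,7 \right)} \right)} \right)}\right) + 2572969 = \left(1^{2} + \frac{76}{-15}\right) + 2572969 = \left(1 + 76 \left(- \frac{1}{15}\right)\right) + 2572969 = \left(1 - \frac{76}{15}\right) + 2572969 = - \frac{61}{15} + 2572969 = \frac{38594474}{15}$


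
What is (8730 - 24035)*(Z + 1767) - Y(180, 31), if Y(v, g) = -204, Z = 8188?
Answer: -152361071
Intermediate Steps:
(8730 - 24035)*(Z + 1767) - Y(180, 31) = (8730 - 24035)*(8188 + 1767) - 1*(-204) = -15305*9955 + 204 = -152361275 + 204 = -152361071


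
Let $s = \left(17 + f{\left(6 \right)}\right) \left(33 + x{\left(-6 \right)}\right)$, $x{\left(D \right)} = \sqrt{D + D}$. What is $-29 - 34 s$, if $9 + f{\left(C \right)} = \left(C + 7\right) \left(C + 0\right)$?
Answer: $-96521 - 5848 i \sqrt{3} \approx -96521.0 - 10129.0 i$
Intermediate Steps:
$f{\left(C \right)} = -9 + C \left(7 + C\right)$ ($f{\left(C \right)} = -9 + \left(C + 7\right) \left(C + 0\right) = -9 + \left(7 + C\right) C = -9 + C \left(7 + C\right)$)
$x{\left(D \right)} = \sqrt{2} \sqrt{D}$ ($x{\left(D \right)} = \sqrt{2 D} = \sqrt{2} \sqrt{D}$)
$s = 2838 + 172 i \sqrt{3}$ ($s = \left(17 + \left(-9 + 6^{2} + 7 \cdot 6\right)\right) \left(33 + \sqrt{2} \sqrt{-6}\right) = \left(17 + \left(-9 + 36 + 42\right)\right) \left(33 + \sqrt{2} i \sqrt{6}\right) = \left(17 + 69\right) \left(33 + 2 i \sqrt{3}\right) = 86 \left(33 + 2 i \sqrt{3}\right) = 2838 + 172 i \sqrt{3} \approx 2838.0 + 297.91 i$)
$-29 - 34 s = -29 - 34 \left(2838 + 172 i \sqrt{3}\right) = -29 - \left(96492 + 5848 i \sqrt{3}\right) = -96521 - 5848 i \sqrt{3}$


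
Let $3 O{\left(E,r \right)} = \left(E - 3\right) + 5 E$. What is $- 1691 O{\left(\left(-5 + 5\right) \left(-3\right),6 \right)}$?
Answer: $1691$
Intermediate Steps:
$O{\left(E,r \right)} = -1 + 2 E$ ($O{\left(E,r \right)} = \frac{\left(E - 3\right) + 5 E}{3} = \frac{\left(-3 + E\right) + 5 E}{3} = \frac{-3 + 6 E}{3} = -1 + 2 E$)
$- 1691 O{\left(\left(-5 + 5\right) \left(-3\right),6 \right)} = - 1691 \left(-1 + 2 \left(-5 + 5\right) \left(-3\right)\right) = - 1691 \left(-1 + 2 \cdot 0 \left(-3\right)\right) = - 1691 \left(-1 + 2 \cdot 0\right) = - 1691 \left(-1 + 0\right) = \left(-1691\right) \left(-1\right) = 1691$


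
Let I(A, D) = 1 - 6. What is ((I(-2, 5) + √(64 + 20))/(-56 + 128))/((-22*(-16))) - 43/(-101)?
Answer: 1089287/2559744 + √21/12672 ≈ 0.42591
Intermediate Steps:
I(A, D) = -5
((I(-2, 5) + √(64 + 20))/(-56 + 128))/((-22*(-16))) - 43/(-101) = ((-5 + √(64 + 20))/(-56 + 128))/((-22*(-16))) - 43/(-101) = ((-5 + √84)/72)/352 - 43*(-1/101) = ((-5 + 2*√21)*(1/72))*(1/352) + 43/101 = (-5/72 + √21/36)*(1/352) + 43/101 = (-5/25344 + √21/12672) + 43/101 = 1089287/2559744 + √21/12672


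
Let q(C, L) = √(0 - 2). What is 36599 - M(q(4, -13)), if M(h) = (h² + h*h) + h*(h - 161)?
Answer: 36605 + 161*I*√2 ≈ 36605.0 + 227.69*I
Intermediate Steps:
q(C, L) = I*√2 (q(C, L) = √(-2) = I*√2)
M(h) = 2*h² + h*(-161 + h) (M(h) = (h² + h²) + h*(-161 + h) = 2*h² + h*(-161 + h))
36599 - M(q(4, -13)) = 36599 - I*√2*(-161 + 3*(I*√2)) = 36599 - I*√2*(-161 + 3*I*√2)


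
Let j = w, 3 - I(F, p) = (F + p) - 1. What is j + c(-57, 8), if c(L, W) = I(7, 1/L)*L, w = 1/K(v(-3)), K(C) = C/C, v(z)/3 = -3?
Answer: 171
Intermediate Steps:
v(z) = -9 (v(z) = 3*(-3) = -9)
K(C) = 1
I(F, p) = 4 - F - p (I(F, p) = 3 - ((F + p) - 1) = 3 - (-1 + F + p) = 3 + (1 - F - p) = 4 - F - p)
w = 1 (w = 1/1 = 1)
c(L, W) = L*(-3 - 1/L) (c(L, W) = (4 - 1*7 - 1/L)*L = (4 - 7 - 1/L)*L = (-3 - 1/L)*L = L*(-3 - 1/L))
j = 1
j + c(-57, 8) = 1 + (-1 - 3*(-57)) = 1 + (-1 + 171) = 1 + 170 = 171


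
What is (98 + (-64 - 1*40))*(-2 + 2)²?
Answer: 0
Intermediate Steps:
(98 + (-64 - 1*40))*(-2 + 2)² = (98 + (-64 - 40))*0² = (98 - 104)*0 = -6*0 = 0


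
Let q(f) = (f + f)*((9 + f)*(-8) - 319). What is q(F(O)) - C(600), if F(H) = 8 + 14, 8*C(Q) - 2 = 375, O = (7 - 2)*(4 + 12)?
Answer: -199961/8 ≈ -24995.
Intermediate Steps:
O = 80 (O = 5*16 = 80)
C(Q) = 377/8 (C(Q) = 1/4 + (1/8)*375 = 1/4 + 375/8 = 377/8)
F(H) = 22
q(f) = 2*f*(-391 - 8*f) (q(f) = (2*f)*((-72 - 8*f) - 319) = (2*f)*(-391 - 8*f) = 2*f*(-391 - 8*f))
q(F(O)) - C(600) = -2*22*(391 + 8*22) - 1*377/8 = -2*22*(391 + 176) - 377/8 = -2*22*567 - 377/8 = -24948 - 377/8 = -199961/8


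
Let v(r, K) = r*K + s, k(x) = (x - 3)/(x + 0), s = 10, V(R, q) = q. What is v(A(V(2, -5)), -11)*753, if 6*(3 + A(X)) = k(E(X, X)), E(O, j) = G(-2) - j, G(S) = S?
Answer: 32379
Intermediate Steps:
E(O, j) = -2 - j
k(x) = (-3 + x)/x
A(X) = -3 + (-5 - X)/(6*(-2 - X)) (A(X) = -3 + ((-3 + (-2 - X))/(-2 - X))/6 = -3 + ((-5 - X)/(-2 - X))/6 = -3 + (-5 - X)/(6*(-2 - X)))
v(r, K) = 10 + K*r (v(r, K) = r*K + 10 = K*r + 10 = 10 + K*r)
v(A(V(2, -5)), -11)*753 = (10 - 11*(-31 - 17*(-5))/(6*(2 - 5)))*753 = (10 - 11*(-31 + 85)/(6*(-3)))*753 = (10 - 11*(-1)*54/(6*3))*753 = (10 - 11*(-3))*753 = (10 + 33)*753 = 43*753 = 32379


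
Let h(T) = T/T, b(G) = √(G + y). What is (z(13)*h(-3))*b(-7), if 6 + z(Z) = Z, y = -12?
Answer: 7*I*√19 ≈ 30.512*I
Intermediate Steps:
z(Z) = -6 + Z
b(G) = √(-12 + G) (b(G) = √(G - 12) = √(-12 + G))
h(T) = 1
(z(13)*h(-3))*b(-7) = ((-6 + 13)*1)*√(-12 - 7) = (7*1)*√(-19) = 7*(I*√19) = 7*I*√19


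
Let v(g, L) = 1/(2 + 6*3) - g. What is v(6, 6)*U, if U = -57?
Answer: 6783/20 ≈ 339.15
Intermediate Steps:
v(g, L) = 1/20 - g (v(g, L) = 1/(2 + 18) - g = 1/20 - g)
v(6, 6)*U = (1/20 - 1*6)*(-57) = (1/20 - 6)*(-57) = -119/20*(-57) = 6783/20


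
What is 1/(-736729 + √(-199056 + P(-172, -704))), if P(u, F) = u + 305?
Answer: -736729/542769818364 - I*√198923/542769818364 ≈ -1.3573e-6 - 8.2173e-10*I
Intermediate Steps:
P(u, F) = 305 + u
1/(-736729 + √(-199056 + P(-172, -704))) = 1/(-736729 + √(-199056 + (305 - 172))) = 1/(-736729 + √(-199056 + 133)) = 1/(-736729 + √(-198923)) = 1/(-736729 + I*√198923)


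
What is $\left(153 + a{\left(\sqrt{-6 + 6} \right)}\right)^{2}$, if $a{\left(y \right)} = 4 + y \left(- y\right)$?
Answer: $24649$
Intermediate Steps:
$a{\left(y \right)} = 4 - y^{2}$
$\left(153 + a{\left(\sqrt{-6 + 6} \right)}\right)^{2} = \left(153 + \left(4 - \left(\sqrt{-6 + 6}\right)^{2}\right)\right)^{2} = \left(153 + \left(4 - \left(\sqrt{0}\right)^{2}\right)\right)^{2} = \left(153 + \left(4 - 0^{2}\right)\right)^{2} = \left(153 + \left(4 - 0\right)\right)^{2} = \left(153 + \left(4 + 0\right)\right)^{2} = \left(153 + 4\right)^{2} = 157^{2} = 24649$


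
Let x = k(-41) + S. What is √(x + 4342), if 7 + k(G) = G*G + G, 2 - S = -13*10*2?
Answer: 9*√77 ≈ 78.975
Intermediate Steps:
S = 262 (S = 2 - (-13*10)*2 = 2 - (-130)*2 = 2 - 1*(-260) = 2 + 260 = 262)
k(G) = -7 + G + G² (k(G) = -7 + (G*G + G) = -7 + (G² + G) = -7 + (G + G²) = -7 + G + G²)
x = 1895 (x = (-7 - 41 + (-41)²) + 262 = (-7 - 41 + 1681) + 262 = 1633 + 262 = 1895)
√(x + 4342) = √(1895 + 4342) = √6237 = 9*√77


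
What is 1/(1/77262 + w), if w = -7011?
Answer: -77262/541683881 ≈ -0.00014263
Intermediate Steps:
1/(1/77262 + w) = 1/(1/77262 - 7011) = 1/(-541683881/77262) = -77262/541683881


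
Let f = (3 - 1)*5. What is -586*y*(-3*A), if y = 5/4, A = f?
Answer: 21975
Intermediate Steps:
f = 10 (f = 2*5 = 10)
A = 10
y = 5/4 (y = 5*(1/4) = 5/4 ≈ 1.2500)
-586*y*(-3*A) = -1465*(-3*10)/2 = -1465*(-30)/2 = -586*(-75/2) = 21975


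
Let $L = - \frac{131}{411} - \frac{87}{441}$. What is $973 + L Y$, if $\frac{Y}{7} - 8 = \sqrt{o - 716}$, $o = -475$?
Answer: $\frac{905395}{959} - \frac{3464 i \sqrt{1191}}{959} \approx 944.1 - 124.66 i$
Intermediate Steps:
$Y = 56 + 7 i \sqrt{1191}$ ($Y = 56 + 7 \sqrt{-475 - 716} = 56 + 7 \sqrt{-1191} = 56 + 7 i \sqrt{1191} \approx 56.0 + 241.58 i$)
$L = - \frac{3464}{6713}$ ($L = \left(-131\right) \frac{1}{411} - \frac{29}{147} = - \frac{131}{411} - \frac{29}{147} = - \frac{3464}{6713} \approx -0.51601$)
$973 + L Y = 973 - \frac{3464 \left(56 + 7 i \sqrt{1191}\right)}{6713} = 973 - \left(\frac{27712}{959} + \frac{3464 i \sqrt{1191}}{959}\right) = \frac{905395}{959} - \frac{3464 i \sqrt{1191}}{959}$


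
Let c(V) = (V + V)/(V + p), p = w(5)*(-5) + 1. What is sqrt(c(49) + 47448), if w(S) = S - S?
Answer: sqrt(1186249)/5 ≈ 217.83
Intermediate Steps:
w(S) = 0
p = 1 (p = 0*(-5) + 1 = 0 + 1 = 1)
c(V) = 2*V/(1 + V) (c(V) = (V + V)/(V + 1) = (2*V)/(1 + V) = 2*V/(1 + V))
sqrt(c(49) + 47448) = sqrt(2*49/(1 + 49) + 47448) = sqrt(2*49/50 + 47448) = sqrt(2*49*(1/50) + 47448) = sqrt(49/25 + 47448) = sqrt(1186249/25) = sqrt(1186249)/5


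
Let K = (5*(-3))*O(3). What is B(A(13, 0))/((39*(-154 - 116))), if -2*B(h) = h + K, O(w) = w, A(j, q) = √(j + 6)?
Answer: -1/468 + √19/21060 ≈ -0.0019298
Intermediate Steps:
A(j, q) = √(6 + j)
K = -45 (K = (5*(-3))*3 = -15*3 = -45)
B(h) = 45/2 - h/2 (B(h) = -(h - 45)/2 = -(-45 + h)/2 = 45/2 - h/2)
B(A(13, 0))/((39*(-154 - 116))) = (45/2 - √(6 + 13)/2)/((39*(-154 - 116))) = (45/2 - √19/2)/((39*(-270))) = (45/2 - √19/2)/(-10530) = (45/2 - √19/2)*(-1/10530) = -1/468 + √19/21060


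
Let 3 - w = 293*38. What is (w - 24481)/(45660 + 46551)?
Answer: -35612/92211 ≈ -0.38620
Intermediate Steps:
w = -11131 (w = 3 - 293*38 = 3 - 1*11134 = 3 - 11134 = -11131)
(w - 24481)/(45660 + 46551) = (-11131 - 24481)/(45660 + 46551) = -35612/92211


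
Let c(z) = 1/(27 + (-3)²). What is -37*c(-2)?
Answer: -37/36 ≈ -1.0278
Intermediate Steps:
c(z) = 1/36 (c(z) = 1/(27 + 9) = 1/36)
-37*c(-2) = -37*1/36 = -37/36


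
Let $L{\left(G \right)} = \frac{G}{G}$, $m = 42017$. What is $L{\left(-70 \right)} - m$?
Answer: $-42016$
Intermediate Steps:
$L{\left(G \right)} = 1$
$L{\left(-70 \right)} - m = 1 - 42017 = -42016$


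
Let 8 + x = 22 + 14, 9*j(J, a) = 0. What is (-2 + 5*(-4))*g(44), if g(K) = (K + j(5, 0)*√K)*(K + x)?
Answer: -69696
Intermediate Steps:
j(J, a) = 0 (j(J, a) = (⅑)*0 = 0)
x = 28 (x = -8 + (22 + 14) = -8 + 36 = 28)
g(K) = K*(28 + K) (g(K) = (K + 0*√K)*(K + 28) = (K + 0)*(28 + K) = K*(28 + K))
(-2 + 5*(-4))*g(44) = (-2 + 5*(-4))*(44*(28 + 44)) = (-2 - 20)*(44*72) = -22*3168 = -69696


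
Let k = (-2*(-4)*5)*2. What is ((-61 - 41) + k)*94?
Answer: -2068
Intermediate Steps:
k = 80 (k = (8*5)*2 = 40*2 = 80)
((-61 - 41) + k)*94 = ((-61 - 41) + 80)*94 = (-102 + 80)*94 = -22*94 = -2068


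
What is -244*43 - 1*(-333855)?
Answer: 323363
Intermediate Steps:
-244*43 - 1*(-333855) = -10492 + 333855 = 323363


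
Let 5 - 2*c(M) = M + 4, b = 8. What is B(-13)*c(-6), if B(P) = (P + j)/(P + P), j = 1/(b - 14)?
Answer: 553/312 ≈ 1.7724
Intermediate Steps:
j = -⅙ (j = 1/(8 - 14) = 1/(-6) = -⅙ ≈ -0.16667)
B(P) = (-⅙ + P)/(2*P) (B(P) = (P - ⅙)/(P + P) = (-⅙ + P)/((2*P)) = (-⅙ + P)*(1/(2*P)) = (-⅙ + P)/(2*P))
c(M) = ½ - M/2 (c(M) = 5/2 - (M + 4)/2 = 5/2 - (4 + M)/2 = 5/2 + (-2 - M/2) = ½ - M/2)
B(-13)*c(-6) = ((1/12)*(-1 + 6*(-13))/(-13))*(½ - ½*(-6)) = ((1/12)*(-1/13)*(-1 - 78))*(½ + 3) = ((1/12)*(-1/13)*(-79))*(7/2) = (79/156)*(7/2) = 553/312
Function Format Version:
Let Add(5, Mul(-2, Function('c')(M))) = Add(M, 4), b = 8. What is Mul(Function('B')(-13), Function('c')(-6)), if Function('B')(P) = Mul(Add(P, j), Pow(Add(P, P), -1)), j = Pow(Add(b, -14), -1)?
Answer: Rational(553, 312) ≈ 1.7724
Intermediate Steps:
j = Rational(-1, 6) (j = Pow(Add(8, -14), -1) = Pow(-6, -1) = Rational(-1, 6) ≈ -0.16667)
Function('B')(P) = Mul(Rational(1, 2), Pow(P, -1), Add(Rational(-1, 6), P)) (Function('B')(P) = Mul(Add(P, Rational(-1, 6)), Pow(Add(P, P), -1)) = Mul(Add(Rational(-1, 6), P), Pow(Mul(2, P), -1)) = Mul(Add(Rational(-1, 6), P), Mul(Rational(1, 2), Pow(P, -1))) = Mul(Rational(1, 2), Pow(P, -1), Add(Rational(-1, 6), P)))
Function('c')(M) = Add(Rational(1, 2), Mul(Rational(-1, 2), M)) (Function('c')(M) = Add(Rational(5, 2), Mul(Rational(-1, 2), Add(M, 4))) = Add(Rational(5, 2), Mul(Rational(-1, 2), Add(4, M))) = Add(Rational(5, 2), Add(-2, Mul(Rational(-1, 2), M))) = Add(Rational(1, 2), Mul(Rational(-1, 2), M)))
Mul(Function('B')(-13), Function('c')(-6)) = Mul(Mul(Rational(1, 12), Pow(-13, -1), Add(-1, Mul(6, -13))), Add(Rational(1, 2), Mul(Rational(-1, 2), -6))) = Mul(Mul(Rational(1, 12), Rational(-1, 13), Add(-1, -78)), Add(Rational(1, 2), 3)) = Mul(Mul(Rational(1, 12), Rational(-1, 13), -79), Rational(7, 2)) = Mul(Rational(79, 156), Rational(7, 2)) = Rational(553, 312)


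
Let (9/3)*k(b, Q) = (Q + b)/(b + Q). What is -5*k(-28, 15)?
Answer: -5/3 ≈ -1.6667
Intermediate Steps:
k(b, Q) = ⅓ (k(b, Q) = ((Q + b)/(b + Q))/3 = ((Q + b)/(Q + b))/3 = (⅓)*1 = ⅓)
-5*k(-28, 15) = -5*⅓ = -5/3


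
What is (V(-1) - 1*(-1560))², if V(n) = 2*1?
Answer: 2439844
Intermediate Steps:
V(n) = 2
(V(-1) - 1*(-1560))² = (2 - 1*(-1560))² = (2 + 1560)² = 1562² = 2439844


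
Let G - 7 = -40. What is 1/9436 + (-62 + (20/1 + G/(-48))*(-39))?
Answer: -32792455/37744 ≈ -868.81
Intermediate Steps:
G = -33 (G = 7 - 40 = -33)
1/9436 + (-62 + (20/1 + G/(-48))*(-39)) = 1/9436 + (-62 + (20/1 - 33/(-48))*(-39)) = 1/9436 + (-62 + (20*1 - 33*(-1/48))*(-39)) = 1/9436 + (-62 + (20 + 11/16)*(-39)) = 1/9436 + (-62 + (331/16)*(-39)) = 1/9436 + (-62 - 12909/16) = 1/9436 - 13901/16 = -32792455/37744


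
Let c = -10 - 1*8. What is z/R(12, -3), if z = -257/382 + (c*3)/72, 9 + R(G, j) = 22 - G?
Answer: -1087/764 ≈ -1.4228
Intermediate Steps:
R(G, j) = 13 - G (R(G, j) = -9 + (22 - G) = 13 - G)
c = -18 (c = -10 - 8 = -18)
z = -1087/764 (z = -257/382 - 18*3/72 = -257*1/382 - 54*1/72 = -257/382 - 3/4 = -1087/764 ≈ -1.4228)
z/R(12, -3) = -1087/(764*(13 - 1*12)) = -1087/(764*(13 - 12)) = -1087/764/1 = -1087/764*1 = -1087/764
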